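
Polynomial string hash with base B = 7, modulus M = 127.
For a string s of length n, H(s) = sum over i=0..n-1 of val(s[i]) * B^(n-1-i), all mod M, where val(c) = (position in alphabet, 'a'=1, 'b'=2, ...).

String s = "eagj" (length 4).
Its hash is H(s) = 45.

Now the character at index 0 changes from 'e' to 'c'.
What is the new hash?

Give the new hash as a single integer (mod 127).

Answer: 121

Derivation:
val('e') = 5, val('c') = 3
Position k = 0, exponent = n-1-k = 3
B^3 mod M = 7^3 mod 127 = 89
Delta = (3 - 5) * 89 mod 127 = 76
New hash = (45 + 76) mod 127 = 121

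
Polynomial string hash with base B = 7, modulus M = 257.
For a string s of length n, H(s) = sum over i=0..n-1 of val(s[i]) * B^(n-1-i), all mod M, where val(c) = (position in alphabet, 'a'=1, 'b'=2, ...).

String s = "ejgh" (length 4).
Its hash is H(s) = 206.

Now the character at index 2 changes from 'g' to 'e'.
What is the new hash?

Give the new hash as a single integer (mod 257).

Answer: 192

Derivation:
val('g') = 7, val('e') = 5
Position k = 2, exponent = n-1-k = 1
B^1 mod M = 7^1 mod 257 = 7
Delta = (5 - 7) * 7 mod 257 = 243
New hash = (206 + 243) mod 257 = 192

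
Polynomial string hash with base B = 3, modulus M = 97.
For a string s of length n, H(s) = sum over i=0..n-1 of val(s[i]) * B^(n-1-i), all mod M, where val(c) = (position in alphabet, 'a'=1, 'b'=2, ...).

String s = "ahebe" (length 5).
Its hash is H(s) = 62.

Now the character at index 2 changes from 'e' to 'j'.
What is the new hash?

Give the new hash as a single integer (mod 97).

val('e') = 5, val('j') = 10
Position k = 2, exponent = n-1-k = 2
B^2 mod M = 3^2 mod 97 = 9
Delta = (10 - 5) * 9 mod 97 = 45
New hash = (62 + 45) mod 97 = 10

Answer: 10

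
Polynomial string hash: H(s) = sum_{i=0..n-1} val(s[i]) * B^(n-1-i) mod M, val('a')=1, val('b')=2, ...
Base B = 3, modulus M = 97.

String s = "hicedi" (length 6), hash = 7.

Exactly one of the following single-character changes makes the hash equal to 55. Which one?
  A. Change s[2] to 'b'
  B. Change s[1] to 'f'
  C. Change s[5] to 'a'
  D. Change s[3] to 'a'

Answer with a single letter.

Answer: B

Derivation:
Option A: s[2]='c'->'b', delta=(2-3)*3^3 mod 97 = 70, hash=7+70 mod 97 = 77
Option B: s[1]='i'->'f', delta=(6-9)*3^4 mod 97 = 48, hash=7+48 mod 97 = 55 <-- target
Option C: s[5]='i'->'a', delta=(1-9)*3^0 mod 97 = 89, hash=7+89 mod 97 = 96
Option D: s[3]='e'->'a', delta=(1-5)*3^2 mod 97 = 61, hash=7+61 mod 97 = 68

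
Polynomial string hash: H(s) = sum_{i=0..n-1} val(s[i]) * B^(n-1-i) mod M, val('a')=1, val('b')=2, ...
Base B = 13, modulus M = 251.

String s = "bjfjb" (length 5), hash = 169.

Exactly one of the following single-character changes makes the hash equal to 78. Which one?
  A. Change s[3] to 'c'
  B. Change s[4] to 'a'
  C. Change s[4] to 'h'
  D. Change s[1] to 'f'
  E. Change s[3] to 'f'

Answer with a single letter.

Option A: s[3]='j'->'c', delta=(3-10)*13^1 mod 251 = 160, hash=169+160 mod 251 = 78 <-- target
Option B: s[4]='b'->'a', delta=(1-2)*13^0 mod 251 = 250, hash=169+250 mod 251 = 168
Option C: s[4]='b'->'h', delta=(8-2)*13^0 mod 251 = 6, hash=169+6 mod 251 = 175
Option D: s[1]='j'->'f', delta=(6-10)*13^3 mod 251 = 248, hash=169+248 mod 251 = 166
Option E: s[3]='j'->'f', delta=(6-10)*13^1 mod 251 = 199, hash=169+199 mod 251 = 117

Answer: A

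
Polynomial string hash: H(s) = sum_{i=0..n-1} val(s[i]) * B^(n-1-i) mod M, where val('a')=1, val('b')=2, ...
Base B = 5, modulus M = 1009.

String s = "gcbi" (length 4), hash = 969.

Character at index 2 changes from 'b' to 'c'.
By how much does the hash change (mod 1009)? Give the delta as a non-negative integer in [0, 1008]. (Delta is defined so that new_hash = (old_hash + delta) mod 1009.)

Delta formula: (val(new) - val(old)) * B^(n-1-k) mod M
  val('c') - val('b') = 3 - 2 = 1
  B^(n-1-k) = 5^1 mod 1009 = 5
  Delta = 1 * 5 mod 1009 = 5

Answer: 5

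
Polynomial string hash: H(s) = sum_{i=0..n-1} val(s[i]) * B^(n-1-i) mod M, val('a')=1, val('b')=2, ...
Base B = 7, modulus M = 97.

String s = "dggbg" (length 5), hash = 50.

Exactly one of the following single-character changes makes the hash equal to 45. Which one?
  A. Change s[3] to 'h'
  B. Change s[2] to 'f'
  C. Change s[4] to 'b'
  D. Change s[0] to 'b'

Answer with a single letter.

Answer: C

Derivation:
Option A: s[3]='b'->'h', delta=(8-2)*7^1 mod 97 = 42, hash=50+42 mod 97 = 92
Option B: s[2]='g'->'f', delta=(6-7)*7^2 mod 97 = 48, hash=50+48 mod 97 = 1
Option C: s[4]='g'->'b', delta=(2-7)*7^0 mod 97 = 92, hash=50+92 mod 97 = 45 <-- target
Option D: s[0]='d'->'b', delta=(2-4)*7^4 mod 97 = 48, hash=50+48 mod 97 = 1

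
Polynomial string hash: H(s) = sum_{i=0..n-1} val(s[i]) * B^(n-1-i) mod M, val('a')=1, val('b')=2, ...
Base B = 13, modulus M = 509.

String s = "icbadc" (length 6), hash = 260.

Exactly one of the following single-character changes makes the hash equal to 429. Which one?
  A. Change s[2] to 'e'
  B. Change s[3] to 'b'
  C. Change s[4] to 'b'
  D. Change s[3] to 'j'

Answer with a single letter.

Answer: B

Derivation:
Option A: s[2]='b'->'e', delta=(5-2)*13^3 mod 509 = 483, hash=260+483 mod 509 = 234
Option B: s[3]='a'->'b', delta=(2-1)*13^2 mod 509 = 169, hash=260+169 mod 509 = 429 <-- target
Option C: s[4]='d'->'b', delta=(2-4)*13^1 mod 509 = 483, hash=260+483 mod 509 = 234
Option D: s[3]='a'->'j', delta=(10-1)*13^2 mod 509 = 503, hash=260+503 mod 509 = 254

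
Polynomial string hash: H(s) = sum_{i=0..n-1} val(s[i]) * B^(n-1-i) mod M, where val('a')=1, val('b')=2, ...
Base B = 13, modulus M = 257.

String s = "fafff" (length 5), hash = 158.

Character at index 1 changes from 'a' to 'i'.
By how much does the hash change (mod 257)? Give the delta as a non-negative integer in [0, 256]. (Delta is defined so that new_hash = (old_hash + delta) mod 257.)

Answer: 100

Derivation:
Delta formula: (val(new) - val(old)) * B^(n-1-k) mod M
  val('i') - val('a') = 9 - 1 = 8
  B^(n-1-k) = 13^3 mod 257 = 141
  Delta = 8 * 141 mod 257 = 100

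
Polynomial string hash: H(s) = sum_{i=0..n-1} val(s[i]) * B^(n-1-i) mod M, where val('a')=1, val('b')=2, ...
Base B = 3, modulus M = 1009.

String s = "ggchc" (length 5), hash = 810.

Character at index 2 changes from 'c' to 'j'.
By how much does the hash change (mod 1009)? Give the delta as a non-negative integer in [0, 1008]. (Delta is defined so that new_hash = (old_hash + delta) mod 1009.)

Answer: 63

Derivation:
Delta formula: (val(new) - val(old)) * B^(n-1-k) mod M
  val('j') - val('c') = 10 - 3 = 7
  B^(n-1-k) = 3^2 mod 1009 = 9
  Delta = 7 * 9 mod 1009 = 63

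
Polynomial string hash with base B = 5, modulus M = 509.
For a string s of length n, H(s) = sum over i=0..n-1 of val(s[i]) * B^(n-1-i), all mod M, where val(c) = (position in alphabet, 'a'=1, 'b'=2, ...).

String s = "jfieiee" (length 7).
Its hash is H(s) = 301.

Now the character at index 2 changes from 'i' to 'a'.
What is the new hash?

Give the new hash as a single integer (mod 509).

val('i') = 9, val('a') = 1
Position k = 2, exponent = n-1-k = 4
B^4 mod M = 5^4 mod 509 = 116
Delta = (1 - 9) * 116 mod 509 = 90
New hash = (301 + 90) mod 509 = 391

Answer: 391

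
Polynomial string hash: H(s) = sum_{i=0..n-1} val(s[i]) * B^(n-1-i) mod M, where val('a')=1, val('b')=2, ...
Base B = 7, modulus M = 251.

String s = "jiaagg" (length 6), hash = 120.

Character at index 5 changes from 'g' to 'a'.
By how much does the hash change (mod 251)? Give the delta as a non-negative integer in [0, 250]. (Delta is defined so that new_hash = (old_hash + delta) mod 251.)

Delta formula: (val(new) - val(old)) * B^(n-1-k) mod M
  val('a') - val('g') = 1 - 7 = -6
  B^(n-1-k) = 7^0 mod 251 = 1
  Delta = -6 * 1 mod 251 = 245

Answer: 245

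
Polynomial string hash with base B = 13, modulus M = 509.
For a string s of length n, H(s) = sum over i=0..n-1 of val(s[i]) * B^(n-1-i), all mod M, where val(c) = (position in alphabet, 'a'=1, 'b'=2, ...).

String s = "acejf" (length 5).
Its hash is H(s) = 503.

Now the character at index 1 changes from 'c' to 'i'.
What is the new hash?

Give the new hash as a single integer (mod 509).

Answer: 451

Derivation:
val('c') = 3, val('i') = 9
Position k = 1, exponent = n-1-k = 3
B^3 mod M = 13^3 mod 509 = 161
Delta = (9 - 3) * 161 mod 509 = 457
New hash = (503 + 457) mod 509 = 451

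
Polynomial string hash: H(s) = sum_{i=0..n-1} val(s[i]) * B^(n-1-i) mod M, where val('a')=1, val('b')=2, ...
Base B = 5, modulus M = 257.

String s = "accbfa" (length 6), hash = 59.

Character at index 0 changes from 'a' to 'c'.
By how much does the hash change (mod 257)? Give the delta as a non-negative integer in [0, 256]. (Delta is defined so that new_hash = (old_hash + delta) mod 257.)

Answer: 82

Derivation:
Delta formula: (val(new) - val(old)) * B^(n-1-k) mod M
  val('c') - val('a') = 3 - 1 = 2
  B^(n-1-k) = 5^5 mod 257 = 41
  Delta = 2 * 41 mod 257 = 82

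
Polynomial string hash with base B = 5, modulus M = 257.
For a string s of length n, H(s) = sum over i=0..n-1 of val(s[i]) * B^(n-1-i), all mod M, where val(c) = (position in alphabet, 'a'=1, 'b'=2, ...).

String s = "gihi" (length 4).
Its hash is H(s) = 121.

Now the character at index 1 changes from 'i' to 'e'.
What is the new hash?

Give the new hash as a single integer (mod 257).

val('i') = 9, val('e') = 5
Position k = 1, exponent = n-1-k = 2
B^2 mod M = 5^2 mod 257 = 25
Delta = (5 - 9) * 25 mod 257 = 157
New hash = (121 + 157) mod 257 = 21

Answer: 21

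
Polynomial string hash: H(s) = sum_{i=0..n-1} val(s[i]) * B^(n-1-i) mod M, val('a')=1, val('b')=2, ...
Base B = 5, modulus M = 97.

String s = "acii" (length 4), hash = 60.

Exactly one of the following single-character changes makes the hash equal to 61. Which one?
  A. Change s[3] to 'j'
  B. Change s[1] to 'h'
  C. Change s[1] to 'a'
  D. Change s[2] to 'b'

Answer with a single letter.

Answer: A

Derivation:
Option A: s[3]='i'->'j', delta=(10-9)*5^0 mod 97 = 1, hash=60+1 mod 97 = 61 <-- target
Option B: s[1]='c'->'h', delta=(8-3)*5^2 mod 97 = 28, hash=60+28 mod 97 = 88
Option C: s[1]='c'->'a', delta=(1-3)*5^2 mod 97 = 47, hash=60+47 mod 97 = 10
Option D: s[2]='i'->'b', delta=(2-9)*5^1 mod 97 = 62, hash=60+62 mod 97 = 25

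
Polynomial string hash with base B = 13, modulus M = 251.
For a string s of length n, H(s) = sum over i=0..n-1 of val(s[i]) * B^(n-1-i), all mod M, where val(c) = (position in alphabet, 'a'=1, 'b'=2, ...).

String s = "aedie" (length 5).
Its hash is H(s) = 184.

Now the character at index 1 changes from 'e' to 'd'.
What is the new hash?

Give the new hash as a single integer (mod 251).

Answer: 246

Derivation:
val('e') = 5, val('d') = 4
Position k = 1, exponent = n-1-k = 3
B^3 mod M = 13^3 mod 251 = 189
Delta = (4 - 5) * 189 mod 251 = 62
New hash = (184 + 62) mod 251 = 246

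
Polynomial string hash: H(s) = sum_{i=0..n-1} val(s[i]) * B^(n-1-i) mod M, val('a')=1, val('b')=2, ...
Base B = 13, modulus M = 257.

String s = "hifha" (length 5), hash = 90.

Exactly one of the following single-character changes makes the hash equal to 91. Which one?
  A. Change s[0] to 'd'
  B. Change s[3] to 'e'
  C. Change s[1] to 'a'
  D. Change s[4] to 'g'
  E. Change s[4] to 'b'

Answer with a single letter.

Option A: s[0]='h'->'d', delta=(4-8)*13^4 mod 257 = 121, hash=90+121 mod 257 = 211
Option B: s[3]='h'->'e', delta=(5-8)*13^1 mod 257 = 218, hash=90+218 mod 257 = 51
Option C: s[1]='i'->'a', delta=(1-9)*13^3 mod 257 = 157, hash=90+157 mod 257 = 247
Option D: s[4]='a'->'g', delta=(7-1)*13^0 mod 257 = 6, hash=90+6 mod 257 = 96
Option E: s[4]='a'->'b', delta=(2-1)*13^0 mod 257 = 1, hash=90+1 mod 257 = 91 <-- target

Answer: E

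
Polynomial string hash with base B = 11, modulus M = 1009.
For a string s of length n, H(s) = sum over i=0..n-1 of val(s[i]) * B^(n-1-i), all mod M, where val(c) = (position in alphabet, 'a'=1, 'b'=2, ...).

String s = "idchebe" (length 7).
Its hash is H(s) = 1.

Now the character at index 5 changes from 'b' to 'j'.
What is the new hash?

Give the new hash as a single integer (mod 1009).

val('b') = 2, val('j') = 10
Position k = 5, exponent = n-1-k = 1
B^1 mod M = 11^1 mod 1009 = 11
Delta = (10 - 2) * 11 mod 1009 = 88
New hash = (1 + 88) mod 1009 = 89

Answer: 89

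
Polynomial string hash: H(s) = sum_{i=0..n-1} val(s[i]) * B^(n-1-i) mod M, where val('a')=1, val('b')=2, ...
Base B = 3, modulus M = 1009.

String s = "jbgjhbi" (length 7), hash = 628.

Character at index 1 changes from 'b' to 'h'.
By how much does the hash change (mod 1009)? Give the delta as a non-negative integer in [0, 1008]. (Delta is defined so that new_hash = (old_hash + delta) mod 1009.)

Answer: 449

Derivation:
Delta formula: (val(new) - val(old)) * B^(n-1-k) mod M
  val('h') - val('b') = 8 - 2 = 6
  B^(n-1-k) = 3^5 mod 1009 = 243
  Delta = 6 * 243 mod 1009 = 449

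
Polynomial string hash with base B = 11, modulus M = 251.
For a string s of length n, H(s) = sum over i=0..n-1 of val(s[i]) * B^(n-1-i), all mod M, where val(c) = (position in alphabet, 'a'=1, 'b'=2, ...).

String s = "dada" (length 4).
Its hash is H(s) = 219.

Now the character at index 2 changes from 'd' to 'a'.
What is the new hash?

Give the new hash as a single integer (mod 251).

Answer: 186

Derivation:
val('d') = 4, val('a') = 1
Position k = 2, exponent = n-1-k = 1
B^1 mod M = 11^1 mod 251 = 11
Delta = (1 - 4) * 11 mod 251 = 218
New hash = (219 + 218) mod 251 = 186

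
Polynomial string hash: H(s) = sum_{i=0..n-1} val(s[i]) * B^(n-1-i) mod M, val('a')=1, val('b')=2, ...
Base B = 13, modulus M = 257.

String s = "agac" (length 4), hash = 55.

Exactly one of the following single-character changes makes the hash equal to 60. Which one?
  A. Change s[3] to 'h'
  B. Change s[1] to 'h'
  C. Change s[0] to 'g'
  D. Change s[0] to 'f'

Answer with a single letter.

Answer: A

Derivation:
Option A: s[3]='c'->'h', delta=(8-3)*13^0 mod 257 = 5, hash=55+5 mod 257 = 60 <-- target
Option B: s[1]='g'->'h', delta=(8-7)*13^2 mod 257 = 169, hash=55+169 mod 257 = 224
Option C: s[0]='a'->'g', delta=(7-1)*13^3 mod 257 = 75, hash=55+75 mod 257 = 130
Option D: s[0]='a'->'f', delta=(6-1)*13^3 mod 257 = 191, hash=55+191 mod 257 = 246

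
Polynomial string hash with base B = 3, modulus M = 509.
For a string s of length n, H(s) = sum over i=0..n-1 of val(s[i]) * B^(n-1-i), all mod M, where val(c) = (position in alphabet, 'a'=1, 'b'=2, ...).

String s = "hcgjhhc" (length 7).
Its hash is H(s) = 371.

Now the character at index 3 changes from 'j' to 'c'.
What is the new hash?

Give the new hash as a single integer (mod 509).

Answer: 182

Derivation:
val('j') = 10, val('c') = 3
Position k = 3, exponent = n-1-k = 3
B^3 mod M = 3^3 mod 509 = 27
Delta = (3 - 10) * 27 mod 509 = 320
New hash = (371 + 320) mod 509 = 182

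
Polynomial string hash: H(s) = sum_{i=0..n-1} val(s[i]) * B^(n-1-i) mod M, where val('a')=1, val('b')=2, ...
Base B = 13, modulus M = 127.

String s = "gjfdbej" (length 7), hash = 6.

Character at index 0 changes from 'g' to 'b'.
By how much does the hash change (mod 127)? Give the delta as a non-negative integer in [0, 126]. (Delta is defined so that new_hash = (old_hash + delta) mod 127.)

Delta formula: (val(new) - val(old)) * B^(n-1-k) mod M
  val('b') - val('g') = 2 - 7 = -5
  B^(n-1-k) = 13^6 mod 127 = 47
  Delta = -5 * 47 mod 127 = 19

Answer: 19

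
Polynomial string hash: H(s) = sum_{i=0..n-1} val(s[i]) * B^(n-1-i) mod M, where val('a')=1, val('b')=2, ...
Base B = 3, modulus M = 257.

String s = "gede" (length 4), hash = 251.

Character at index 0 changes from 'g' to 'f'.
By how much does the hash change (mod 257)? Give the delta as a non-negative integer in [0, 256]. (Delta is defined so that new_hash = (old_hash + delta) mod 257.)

Delta formula: (val(new) - val(old)) * B^(n-1-k) mod M
  val('f') - val('g') = 6 - 7 = -1
  B^(n-1-k) = 3^3 mod 257 = 27
  Delta = -1 * 27 mod 257 = 230

Answer: 230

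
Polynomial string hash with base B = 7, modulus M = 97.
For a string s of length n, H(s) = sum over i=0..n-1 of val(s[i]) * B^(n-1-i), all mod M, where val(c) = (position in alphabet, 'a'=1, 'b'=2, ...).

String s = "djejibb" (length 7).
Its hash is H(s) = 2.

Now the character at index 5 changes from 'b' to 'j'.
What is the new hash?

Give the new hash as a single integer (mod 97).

Answer: 58

Derivation:
val('b') = 2, val('j') = 10
Position k = 5, exponent = n-1-k = 1
B^1 mod M = 7^1 mod 97 = 7
Delta = (10 - 2) * 7 mod 97 = 56
New hash = (2 + 56) mod 97 = 58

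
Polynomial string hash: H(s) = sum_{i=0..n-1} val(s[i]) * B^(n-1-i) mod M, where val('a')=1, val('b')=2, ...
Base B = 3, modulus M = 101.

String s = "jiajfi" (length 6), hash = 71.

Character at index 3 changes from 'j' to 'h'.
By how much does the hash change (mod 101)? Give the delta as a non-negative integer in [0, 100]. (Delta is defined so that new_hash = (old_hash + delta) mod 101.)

Answer: 83

Derivation:
Delta formula: (val(new) - val(old)) * B^(n-1-k) mod M
  val('h') - val('j') = 8 - 10 = -2
  B^(n-1-k) = 3^2 mod 101 = 9
  Delta = -2 * 9 mod 101 = 83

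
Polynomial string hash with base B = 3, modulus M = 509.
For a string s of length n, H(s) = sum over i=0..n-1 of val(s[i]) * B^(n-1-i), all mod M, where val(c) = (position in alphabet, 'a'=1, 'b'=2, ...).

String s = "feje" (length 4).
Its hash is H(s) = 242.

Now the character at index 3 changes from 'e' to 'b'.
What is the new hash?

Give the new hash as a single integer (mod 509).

val('e') = 5, val('b') = 2
Position k = 3, exponent = n-1-k = 0
B^0 mod M = 3^0 mod 509 = 1
Delta = (2 - 5) * 1 mod 509 = 506
New hash = (242 + 506) mod 509 = 239

Answer: 239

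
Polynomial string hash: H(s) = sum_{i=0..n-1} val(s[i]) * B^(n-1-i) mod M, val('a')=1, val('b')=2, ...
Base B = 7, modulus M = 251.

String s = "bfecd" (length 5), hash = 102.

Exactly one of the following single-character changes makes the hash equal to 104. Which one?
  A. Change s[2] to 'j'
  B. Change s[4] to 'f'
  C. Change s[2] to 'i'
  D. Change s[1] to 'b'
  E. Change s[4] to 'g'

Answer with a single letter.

Answer: B

Derivation:
Option A: s[2]='e'->'j', delta=(10-5)*7^2 mod 251 = 245, hash=102+245 mod 251 = 96
Option B: s[4]='d'->'f', delta=(6-4)*7^0 mod 251 = 2, hash=102+2 mod 251 = 104 <-- target
Option C: s[2]='e'->'i', delta=(9-5)*7^2 mod 251 = 196, hash=102+196 mod 251 = 47
Option D: s[1]='f'->'b', delta=(2-6)*7^3 mod 251 = 134, hash=102+134 mod 251 = 236
Option E: s[4]='d'->'g', delta=(7-4)*7^0 mod 251 = 3, hash=102+3 mod 251 = 105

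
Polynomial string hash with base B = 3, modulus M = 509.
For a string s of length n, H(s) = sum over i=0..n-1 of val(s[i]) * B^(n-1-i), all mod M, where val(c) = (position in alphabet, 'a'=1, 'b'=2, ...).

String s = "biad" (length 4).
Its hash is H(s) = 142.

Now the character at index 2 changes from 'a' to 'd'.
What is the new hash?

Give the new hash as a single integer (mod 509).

val('a') = 1, val('d') = 4
Position k = 2, exponent = n-1-k = 1
B^1 mod M = 3^1 mod 509 = 3
Delta = (4 - 1) * 3 mod 509 = 9
New hash = (142 + 9) mod 509 = 151

Answer: 151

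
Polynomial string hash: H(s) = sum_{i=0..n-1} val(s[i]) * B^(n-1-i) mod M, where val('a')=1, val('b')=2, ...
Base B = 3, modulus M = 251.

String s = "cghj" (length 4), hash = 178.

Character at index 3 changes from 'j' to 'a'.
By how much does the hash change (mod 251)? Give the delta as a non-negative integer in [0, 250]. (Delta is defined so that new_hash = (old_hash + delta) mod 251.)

Answer: 242

Derivation:
Delta formula: (val(new) - val(old)) * B^(n-1-k) mod M
  val('a') - val('j') = 1 - 10 = -9
  B^(n-1-k) = 3^0 mod 251 = 1
  Delta = -9 * 1 mod 251 = 242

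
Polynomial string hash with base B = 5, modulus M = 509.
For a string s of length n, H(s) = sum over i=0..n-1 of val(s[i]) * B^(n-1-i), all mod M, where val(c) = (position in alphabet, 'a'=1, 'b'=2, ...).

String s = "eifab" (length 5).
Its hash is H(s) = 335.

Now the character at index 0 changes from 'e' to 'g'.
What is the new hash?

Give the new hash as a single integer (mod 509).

val('e') = 5, val('g') = 7
Position k = 0, exponent = n-1-k = 4
B^4 mod M = 5^4 mod 509 = 116
Delta = (7 - 5) * 116 mod 509 = 232
New hash = (335 + 232) mod 509 = 58

Answer: 58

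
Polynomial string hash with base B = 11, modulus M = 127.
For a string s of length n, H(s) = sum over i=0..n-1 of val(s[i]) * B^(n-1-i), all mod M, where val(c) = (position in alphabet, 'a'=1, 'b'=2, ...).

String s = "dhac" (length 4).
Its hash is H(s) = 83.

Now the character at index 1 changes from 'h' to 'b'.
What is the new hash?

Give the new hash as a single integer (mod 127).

val('h') = 8, val('b') = 2
Position k = 1, exponent = n-1-k = 2
B^2 mod M = 11^2 mod 127 = 121
Delta = (2 - 8) * 121 mod 127 = 36
New hash = (83 + 36) mod 127 = 119

Answer: 119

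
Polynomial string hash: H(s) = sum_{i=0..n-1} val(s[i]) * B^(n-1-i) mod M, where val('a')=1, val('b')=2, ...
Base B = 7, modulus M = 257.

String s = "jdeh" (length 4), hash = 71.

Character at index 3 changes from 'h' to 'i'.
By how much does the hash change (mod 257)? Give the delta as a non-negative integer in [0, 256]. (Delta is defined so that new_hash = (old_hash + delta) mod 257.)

Answer: 1

Derivation:
Delta formula: (val(new) - val(old)) * B^(n-1-k) mod M
  val('i') - val('h') = 9 - 8 = 1
  B^(n-1-k) = 7^0 mod 257 = 1
  Delta = 1 * 1 mod 257 = 1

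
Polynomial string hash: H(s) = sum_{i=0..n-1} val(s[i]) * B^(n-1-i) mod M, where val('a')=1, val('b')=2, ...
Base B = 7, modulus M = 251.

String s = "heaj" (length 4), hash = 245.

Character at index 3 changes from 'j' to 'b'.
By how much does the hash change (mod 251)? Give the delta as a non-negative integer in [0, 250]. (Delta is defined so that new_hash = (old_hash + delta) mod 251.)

Answer: 243

Derivation:
Delta formula: (val(new) - val(old)) * B^(n-1-k) mod M
  val('b') - val('j') = 2 - 10 = -8
  B^(n-1-k) = 7^0 mod 251 = 1
  Delta = -8 * 1 mod 251 = 243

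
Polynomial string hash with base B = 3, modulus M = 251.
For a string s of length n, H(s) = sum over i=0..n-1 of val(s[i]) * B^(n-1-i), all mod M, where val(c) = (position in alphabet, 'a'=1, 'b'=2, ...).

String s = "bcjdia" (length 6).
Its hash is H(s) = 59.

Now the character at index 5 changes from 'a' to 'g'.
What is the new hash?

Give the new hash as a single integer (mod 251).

Answer: 65

Derivation:
val('a') = 1, val('g') = 7
Position k = 5, exponent = n-1-k = 0
B^0 mod M = 3^0 mod 251 = 1
Delta = (7 - 1) * 1 mod 251 = 6
New hash = (59 + 6) mod 251 = 65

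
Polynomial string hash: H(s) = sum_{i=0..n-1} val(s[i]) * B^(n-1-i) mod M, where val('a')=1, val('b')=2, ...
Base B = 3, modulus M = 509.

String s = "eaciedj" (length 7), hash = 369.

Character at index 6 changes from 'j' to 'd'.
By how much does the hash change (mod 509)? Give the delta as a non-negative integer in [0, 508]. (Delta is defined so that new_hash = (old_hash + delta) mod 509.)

Answer: 503

Derivation:
Delta formula: (val(new) - val(old)) * B^(n-1-k) mod M
  val('d') - val('j') = 4 - 10 = -6
  B^(n-1-k) = 3^0 mod 509 = 1
  Delta = -6 * 1 mod 509 = 503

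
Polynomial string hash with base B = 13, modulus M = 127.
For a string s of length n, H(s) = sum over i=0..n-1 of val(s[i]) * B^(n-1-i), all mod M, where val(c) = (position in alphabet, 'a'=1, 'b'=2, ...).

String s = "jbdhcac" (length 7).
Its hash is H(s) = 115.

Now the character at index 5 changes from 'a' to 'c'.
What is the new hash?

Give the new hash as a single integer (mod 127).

val('a') = 1, val('c') = 3
Position k = 5, exponent = n-1-k = 1
B^1 mod M = 13^1 mod 127 = 13
Delta = (3 - 1) * 13 mod 127 = 26
New hash = (115 + 26) mod 127 = 14

Answer: 14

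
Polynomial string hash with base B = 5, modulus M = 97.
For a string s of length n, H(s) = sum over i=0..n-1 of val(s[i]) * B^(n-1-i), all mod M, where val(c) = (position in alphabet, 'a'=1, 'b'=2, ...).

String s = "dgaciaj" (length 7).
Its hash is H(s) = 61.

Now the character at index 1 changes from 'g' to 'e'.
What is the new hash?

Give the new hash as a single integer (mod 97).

val('g') = 7, val('e') = 5
Position k = 1, exponent = n-1-k = 5
B^5 mod M = 5^5 mod 97 = 21
Delta = (5 - 7) * 21 mod 97 = 55
New hash = (61 + 55) mod 97 = 19

Answer: 19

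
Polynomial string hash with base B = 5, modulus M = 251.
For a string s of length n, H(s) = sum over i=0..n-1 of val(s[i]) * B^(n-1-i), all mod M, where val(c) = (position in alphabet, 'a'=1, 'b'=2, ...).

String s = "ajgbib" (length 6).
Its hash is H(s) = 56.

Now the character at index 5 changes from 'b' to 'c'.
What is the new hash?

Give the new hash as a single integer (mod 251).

val('b') = 2, val('c') = 3
Position k = 5, exponent = n-1-k = 0
B^0 mod M = 5^0 mod 251 = 1
Delta = (3 - 2) * 1 mod 251 = 1
New hash = (56 + 1) mod 251 = 57

Answer: 57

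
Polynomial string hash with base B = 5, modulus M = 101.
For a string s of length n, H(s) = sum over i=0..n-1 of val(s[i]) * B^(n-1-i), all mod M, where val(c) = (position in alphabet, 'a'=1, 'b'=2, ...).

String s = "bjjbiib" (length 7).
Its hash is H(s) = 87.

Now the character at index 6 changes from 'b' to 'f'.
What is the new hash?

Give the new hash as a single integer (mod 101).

val('b') = 2, val('f') = 6
Position k = 6, exponent = n-1-k = 0
B^0 mod M = 5^0 mod 101 = 1
Delta = (6 - 2) * 1 mod 101 = 4
New hash = (87 + 4) mod 101 = 91

Answer: 91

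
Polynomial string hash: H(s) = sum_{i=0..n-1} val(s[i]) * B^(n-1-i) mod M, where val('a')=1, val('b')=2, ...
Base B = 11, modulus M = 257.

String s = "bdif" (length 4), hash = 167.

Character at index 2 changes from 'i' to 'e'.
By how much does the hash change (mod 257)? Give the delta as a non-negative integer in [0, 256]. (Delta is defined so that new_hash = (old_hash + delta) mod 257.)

Delta formula: (val(new) - val(old)) * B^(n-1-k) mod M
  val('e') - val('i') = 5 - 9 = -4
  B^(n-1-k) = 11^1 mod 257 = 11
  Delta = -4 * 11 mod 257 = 213

Answer: 213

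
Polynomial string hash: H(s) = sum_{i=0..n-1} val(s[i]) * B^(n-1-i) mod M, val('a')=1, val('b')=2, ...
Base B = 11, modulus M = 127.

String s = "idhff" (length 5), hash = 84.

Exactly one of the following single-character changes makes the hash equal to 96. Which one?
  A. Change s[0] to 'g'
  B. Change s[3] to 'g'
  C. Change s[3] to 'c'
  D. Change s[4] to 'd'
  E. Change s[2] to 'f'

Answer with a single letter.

Answer: E

Derivation:
Option A: s[0]='i'->'g', delta=(7-9)*11^4 mod 127 = 55, hash=84+55 mod 127 = 12
Option B: s[3]='f'->'g', delta=(7-6)*11^1 mod 127 = 11, hash=84+11 mod 127 = 95
Option C: s[3]='f'->'c', delta=(3-6)*11^1 mod 127 = 94, hash=84+94 mod 127 = 51
Option D: s[4]='f'->'d', delta=(4-6)*11^0 mod 127 = 125, hash=84+125 mod 127 = 82
Option E: s[2]='h'->'f', delta=(6-8)*11^2 mod 127 = 12, hash=84+12 mod 127 = 96 <-- target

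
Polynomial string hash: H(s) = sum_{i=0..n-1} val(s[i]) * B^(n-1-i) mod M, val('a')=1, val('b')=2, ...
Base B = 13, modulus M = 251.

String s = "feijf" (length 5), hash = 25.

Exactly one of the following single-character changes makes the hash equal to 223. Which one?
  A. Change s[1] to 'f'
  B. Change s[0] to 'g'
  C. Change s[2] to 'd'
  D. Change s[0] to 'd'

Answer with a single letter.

Answer: B

Derivation:
Option A: s[1]='e'->'f', delta=(6-5)*13^3 mod 251 = 189, hash=25+189 mod 251 = 214
Option B: s[0]='f'->'g', delta=(7-6)*13^4 mod 251 = 198, hash=25+198 mod 251 = 223 <-- target
Option C: s[2]='i'->'d', delta=(4-9)*13^2 mod 251 = 159, hash=25+159 mod 251 = 184
Option D: s[0]='f'->'d', delta=(4-6)*13^4 mod 251 = 106, hash=25+106 mod 251 = 131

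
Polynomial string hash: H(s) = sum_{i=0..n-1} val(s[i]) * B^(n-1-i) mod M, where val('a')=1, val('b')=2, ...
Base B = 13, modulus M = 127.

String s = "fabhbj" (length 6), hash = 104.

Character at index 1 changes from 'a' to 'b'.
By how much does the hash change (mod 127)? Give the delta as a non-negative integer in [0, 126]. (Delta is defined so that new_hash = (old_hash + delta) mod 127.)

Delta formula: (val(new) - val(old)) * B^(n-1-k) mod M
  val('b') - val('a') = 2 - 1 = 1
  B^(n-1-k) = 13^4 mod 127 = 113
  Delta = 1 * 113 mod 127 = 113

Answer: 113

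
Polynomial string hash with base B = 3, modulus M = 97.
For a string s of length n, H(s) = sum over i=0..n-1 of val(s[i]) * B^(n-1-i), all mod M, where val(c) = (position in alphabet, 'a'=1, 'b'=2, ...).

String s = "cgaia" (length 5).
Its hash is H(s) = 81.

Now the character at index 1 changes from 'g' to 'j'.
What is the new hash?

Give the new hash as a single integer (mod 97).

Answer: 65

Derivation:
val('g') = 7, val('j') = 10
Position k = 1, exponent = n-1-k = 3
B^3 mod M = 3^3 mod 97 = 27
Delta = (10 - 7) * 27 mod 97 = 81
New hash = (81 + 81) mod 97 = 65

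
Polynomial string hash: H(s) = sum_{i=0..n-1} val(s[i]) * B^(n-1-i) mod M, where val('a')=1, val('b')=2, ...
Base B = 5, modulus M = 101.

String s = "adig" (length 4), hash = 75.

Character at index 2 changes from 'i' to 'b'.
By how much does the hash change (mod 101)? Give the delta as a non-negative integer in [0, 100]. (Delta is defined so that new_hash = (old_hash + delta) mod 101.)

Delta formula: (val(new) - val(old)) * B^(n-1-k) mod M
  val('b') - val('i') = 2 - 9 = -7
  B^(n-1-k) = 5^1 mod 101 = 5
  Delta = -7 * 5 mod 101 = 66

Answer: 66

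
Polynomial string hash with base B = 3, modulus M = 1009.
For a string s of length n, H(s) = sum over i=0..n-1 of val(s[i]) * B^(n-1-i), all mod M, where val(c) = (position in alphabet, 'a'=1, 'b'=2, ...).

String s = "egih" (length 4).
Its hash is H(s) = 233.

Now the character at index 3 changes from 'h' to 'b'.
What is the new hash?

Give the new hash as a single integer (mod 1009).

val('h') = 8, val('b') = 2
Position k = 3, exponent = n-1-k = 0
B^0 mod M = 3^0 mod 1009 = 1
Delta = (2 - 8) * 1 mod 1009 = 1003
New hash = (233 + 1003) mod 1009 = 227

Answer: 227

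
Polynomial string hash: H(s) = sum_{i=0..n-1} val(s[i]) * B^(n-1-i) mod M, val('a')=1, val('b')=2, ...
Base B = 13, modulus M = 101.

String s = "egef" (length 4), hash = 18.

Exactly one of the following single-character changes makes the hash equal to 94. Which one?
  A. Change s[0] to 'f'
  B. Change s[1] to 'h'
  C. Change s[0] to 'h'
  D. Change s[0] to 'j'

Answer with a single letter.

Option A: s[0]='e'->'f', delta=(6-5)*13^3 mod 101 = 76, hash=18+76 mod 101 = 94 <-- target
Option B: s[1]='g'->'h', delta=(8-7)*13^2 mod 101 = 68, hash=18+68 mod 101 = 86
Option C: s[0]='e'->'h', delta=(8-5)*13^3 mod 101 = 26, hash=18+26 mod 101 = 44
Option D: s[0]='e'->'j', delta=(10-5)*13^3 mod 101 = 77, hash=18+77 mod 101 = 95

Answer: A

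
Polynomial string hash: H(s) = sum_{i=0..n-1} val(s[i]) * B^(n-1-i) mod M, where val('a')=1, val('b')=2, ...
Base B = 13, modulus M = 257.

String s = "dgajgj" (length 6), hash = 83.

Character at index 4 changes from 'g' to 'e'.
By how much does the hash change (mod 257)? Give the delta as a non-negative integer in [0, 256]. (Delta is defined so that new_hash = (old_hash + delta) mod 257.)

Delta formula: (val(new) - val(old)) * B^(n-1-k) mod M
  val('e') - val('g') = 5 - 7 = -2
  B^(n-1-k) = 13^1 mod 257 = 13
  Delta = -2 * 13 mod 257 = 231

Answer: 231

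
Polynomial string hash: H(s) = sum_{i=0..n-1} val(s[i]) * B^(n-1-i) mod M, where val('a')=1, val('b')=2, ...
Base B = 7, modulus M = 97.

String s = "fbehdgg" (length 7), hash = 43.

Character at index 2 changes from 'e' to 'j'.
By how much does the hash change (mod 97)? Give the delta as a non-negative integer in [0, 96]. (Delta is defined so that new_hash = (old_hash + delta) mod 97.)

Answer: 74

Derivation:
Delta formula: (val(new) - val(old)) * B^(n-1-k) mod M
  val('j') - val('e') = 10 - 5 = 5
  B^(n-1-k) = 7^4 mod 97 = 73
  Delta = 5 * 73 mod 97 = 74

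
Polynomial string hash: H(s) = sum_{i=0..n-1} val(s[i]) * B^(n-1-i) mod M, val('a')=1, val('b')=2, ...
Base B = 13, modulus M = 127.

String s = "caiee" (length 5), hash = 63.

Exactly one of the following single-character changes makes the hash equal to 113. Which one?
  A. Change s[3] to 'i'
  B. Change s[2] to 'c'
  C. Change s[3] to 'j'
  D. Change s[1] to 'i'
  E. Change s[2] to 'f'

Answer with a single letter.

Answer: D

Derivation:
Option A: s[3]='e'->'i', delta=(9-5)*13^1 mod 127 = 52, hash=63+52 mod 127 = 115
Option B: s[2]='i'->'c', delta=(3-9)*13^2 mod 127 = 2, hash=63+2 mod 127 = 65
Option C: s[3]='e'->'j', delta=(10-5)*13^1 mod 127 = 65, hash=63+65 mod 127 = 1
Option D: s[1]='a'->'i', delta=(9-1)*13^3 mod 127 = 50, hash=63+50 mod 127 = 113 <-- target
Option E: s[2]='i'->'f', delta=(6-9)*13^2 mod 127 = 1, hash=63+1 mod 127 = 64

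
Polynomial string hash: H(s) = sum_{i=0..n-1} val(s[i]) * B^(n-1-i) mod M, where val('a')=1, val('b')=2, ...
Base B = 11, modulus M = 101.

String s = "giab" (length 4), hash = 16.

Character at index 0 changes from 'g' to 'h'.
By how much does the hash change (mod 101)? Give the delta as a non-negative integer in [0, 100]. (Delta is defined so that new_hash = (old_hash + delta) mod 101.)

Delta formula: (val(new) - val(old)) * B^(n-1-k) mod M
  val('h') - val('g') = 8 - 7 = 1
  B^(n-1-k) = 11^3 mod 101 = 18
  Delta = 1 * 18 mod 101 = 18

Answer: 18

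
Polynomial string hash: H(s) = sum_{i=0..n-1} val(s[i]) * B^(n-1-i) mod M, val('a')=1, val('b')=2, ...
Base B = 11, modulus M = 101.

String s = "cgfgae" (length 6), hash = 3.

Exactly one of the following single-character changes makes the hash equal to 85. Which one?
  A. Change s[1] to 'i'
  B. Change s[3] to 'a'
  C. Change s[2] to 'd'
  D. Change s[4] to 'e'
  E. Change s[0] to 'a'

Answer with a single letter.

Answer: B

Derivation:
Option A: s[1]='g'->'i', delta=(9-7)*11^4 mod 101 = 93, hash=3+93 mod 101 = 96
Option B: s[3]='g'->'a', delta=(1-7)*11^2 mod 101 = 82, hash=3+82 mod 101 = 85 <-- target
Option C: s[2]='f'->'d', delta=(4-6)*11^3 mod 101 = 65, hash=3+65 mod 101 = 68
Option D: s[4]='a'->'e', delta=(5-1)*11^1 mod 101 = 44, hash=3+44 mod 101 = 47
Option E: s[0]='c'->'a', delta=(1-3)*11^5 mod 101 = 88, hash=3+88 mod 101 = 91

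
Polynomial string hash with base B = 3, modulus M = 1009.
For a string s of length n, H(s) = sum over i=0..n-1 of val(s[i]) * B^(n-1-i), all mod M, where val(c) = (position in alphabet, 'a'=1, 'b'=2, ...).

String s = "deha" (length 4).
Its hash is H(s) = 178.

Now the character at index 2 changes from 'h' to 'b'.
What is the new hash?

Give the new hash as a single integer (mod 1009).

Answer: 160

Derivation:
val('h') = 8, val('b') = 2
Position k = 2, exponent = n-1-k = 1
B^1 mod M = 3^1 mod 1009 = 3
Delta = (2 - 8) * 3 mod 1009 = 991
New hash = (178 + 991) mod 1009 = 160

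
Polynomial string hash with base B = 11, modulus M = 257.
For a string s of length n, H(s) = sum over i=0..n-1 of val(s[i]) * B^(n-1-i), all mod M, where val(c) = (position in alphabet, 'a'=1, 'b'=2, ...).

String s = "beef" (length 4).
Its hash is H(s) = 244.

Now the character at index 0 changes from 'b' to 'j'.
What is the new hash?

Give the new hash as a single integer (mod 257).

Answer: 98

Derivation:
val('b') = 2, val('j') = 10
Position k = 0, exponent = n-1-k = 3
B^3 mod M = 11^3 mod 257 = 46
Delta = (10 - 2) * 46 mod 257 = 111
New hash = (244 + 111) mod 257 = 98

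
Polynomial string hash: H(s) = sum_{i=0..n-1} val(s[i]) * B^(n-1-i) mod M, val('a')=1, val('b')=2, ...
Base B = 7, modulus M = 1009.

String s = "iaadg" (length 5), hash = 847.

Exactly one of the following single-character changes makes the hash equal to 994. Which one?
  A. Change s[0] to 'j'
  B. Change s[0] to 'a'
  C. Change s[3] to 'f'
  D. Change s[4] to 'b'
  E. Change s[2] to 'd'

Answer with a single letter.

Answer: E

Derivation:
Option A: s[0]='i'->'j', delta=(10-9)*7^4 mod 1009 = 383, hash=847+383 mod 1009 = 221
Option B: s[0]='i'->'a', delta=(1-9)*7^4 mod 1009 = 972, hash=847+972 mod 1009 = 810
Option C: s[3]='d'->'f', delta=(6-4)*7^1 mod 1009 = 14, hash=847+14 mod 1009 = 861
Option D: s[4]='g'->'b', delta=(2-7)*7^0 mod 1009 = 1004, hash=847+1004 mod 1009 = 842
Option E: s[2]='a'->'d', delta=(4-1)*7^2 mod 1009 = 147, hash=847+147 mod 1009 = 994 <-- target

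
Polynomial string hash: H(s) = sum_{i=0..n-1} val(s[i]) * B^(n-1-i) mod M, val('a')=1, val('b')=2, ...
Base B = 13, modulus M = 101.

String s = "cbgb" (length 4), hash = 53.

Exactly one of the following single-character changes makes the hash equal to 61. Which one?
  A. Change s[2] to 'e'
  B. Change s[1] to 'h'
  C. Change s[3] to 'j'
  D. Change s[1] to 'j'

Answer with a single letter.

Answer: C

Derivation:
Option A: s[2]='g'->'e', delta=(5-7)*13^1 mod 101 = 75, hash=53+75 mod 101 = 27
Option B: s[1]='b'->'h', delta=(8-2)*13^2 mod 101 = 4, hash=53+4 mod 101 = 57
Option C: s[3]='b'->'j', delta=(10-2)*13^0 mod 101 = 8, hash=53+8 mod 101 = 61 <-- target
Option D: s[1]='b'->'j', delta=(10-2)*13^2 mod 101 = 39, hash=53+39 mod 101 = 92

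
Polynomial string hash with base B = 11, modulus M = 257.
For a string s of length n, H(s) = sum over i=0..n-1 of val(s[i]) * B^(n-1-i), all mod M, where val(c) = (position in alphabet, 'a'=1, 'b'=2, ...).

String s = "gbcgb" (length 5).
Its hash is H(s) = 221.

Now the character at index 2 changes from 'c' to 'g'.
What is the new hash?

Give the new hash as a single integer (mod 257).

Answer: 191

Derivation:
val('c') = 3, val('g') = 7
Position k = 2, exponent = n-1-k = 2
B^2 mod M = 11^2 mod 257 = 121
Delta = (7 - 3) * 121 mod 257 = 227
New hash = (221 + 227) mod 257 = 191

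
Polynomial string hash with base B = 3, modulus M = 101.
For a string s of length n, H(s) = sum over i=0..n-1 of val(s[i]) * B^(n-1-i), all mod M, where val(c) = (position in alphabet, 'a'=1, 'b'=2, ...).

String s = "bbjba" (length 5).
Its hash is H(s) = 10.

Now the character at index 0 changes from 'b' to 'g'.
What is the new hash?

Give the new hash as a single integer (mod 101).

val('b') = 2, val('g') = 7
Position k = 0, exponent = n-1-k = 4
B^4 mod M = 3^4 mod 101 = 81
Delta = (7 - 2) * 81 mod 101 = 1
New hash = (10 + 1) mod 101 = 11

Answer: 11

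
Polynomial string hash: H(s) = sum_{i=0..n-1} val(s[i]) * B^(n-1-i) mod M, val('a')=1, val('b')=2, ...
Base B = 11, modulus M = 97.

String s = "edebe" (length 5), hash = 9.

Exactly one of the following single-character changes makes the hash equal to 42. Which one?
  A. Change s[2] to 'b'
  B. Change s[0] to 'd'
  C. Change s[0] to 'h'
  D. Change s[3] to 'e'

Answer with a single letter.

Option A: s[2]='e'->'b', delta=(2-5)*11^2 mod 97 = 25, hash=9+25 mod 97 = 34
Option B: s[0]='e'->'d', delta=(4-5)*11^4 mod 97 = 6, hash=9+6 mod 97 = 15
Option C: s[0]='e'->'h', delta=(8-5)*11^4 mod 97 = 79, hash=9+79 mod 97 = 88
Option D: s[3]='b'->'e', delta=(5-2)*11^1 mod 97 = 33, hash=9+33 mod 97 = 42 <-- target

Answer: D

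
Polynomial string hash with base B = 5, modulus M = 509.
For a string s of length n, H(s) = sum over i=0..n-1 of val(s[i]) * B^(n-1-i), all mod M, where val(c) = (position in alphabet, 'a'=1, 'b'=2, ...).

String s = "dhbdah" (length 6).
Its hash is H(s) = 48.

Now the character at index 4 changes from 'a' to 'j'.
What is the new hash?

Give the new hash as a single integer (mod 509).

Answer: 93

Derivation:
val('a') = 1, val('j') = 10
Position k = 4, exponent = n-1-k = 1
B^1 mod M = 5^1 mod 509 = 5
Delta = (10 - 1) * 5 mod 509 = 45
New hash = (48 + 45) mod 509 = 93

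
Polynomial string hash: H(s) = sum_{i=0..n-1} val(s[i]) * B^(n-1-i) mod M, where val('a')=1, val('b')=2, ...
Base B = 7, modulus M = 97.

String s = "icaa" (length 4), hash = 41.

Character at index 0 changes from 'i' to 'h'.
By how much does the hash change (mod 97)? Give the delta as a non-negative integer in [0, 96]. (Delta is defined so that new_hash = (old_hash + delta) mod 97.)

Delta formula: (val(new) - val(old)) * B^(n-1-k) mod M
  val('h') - val('i') = 8 - 9 = -1
  B^(n-1-k) = 7^3 mod 97 = 52
  Delta = -1 * 52 mod 97 = 45

Answer: 45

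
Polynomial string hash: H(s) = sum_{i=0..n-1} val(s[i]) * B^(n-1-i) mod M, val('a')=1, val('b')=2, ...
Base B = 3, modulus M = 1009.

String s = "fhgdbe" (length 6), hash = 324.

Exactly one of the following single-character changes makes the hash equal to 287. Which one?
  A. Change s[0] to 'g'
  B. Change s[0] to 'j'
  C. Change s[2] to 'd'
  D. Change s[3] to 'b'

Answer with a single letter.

Answer: B

Derivation:
Option A: s[0]='f'->'g', delta=(7-6)*3^5 mod 1009 = 243, hash=324+243 mod 1009 = 567
Option B: s[0]='f'->'j', delta=(10-6)*3^5 mod 1009 = 972, hash=324+972 mod 1009 = 287 <-- target
Option C: s[2]='g'->'d', delta=(4-7)*3^3 mod 1009 = 928, hash=324+928 mod 1009 = 243
Option D: s[3]='d'->'b', delta=(2-4)*3^2 mod 1009 = 991, hash=324+991 mod 1009 = 306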